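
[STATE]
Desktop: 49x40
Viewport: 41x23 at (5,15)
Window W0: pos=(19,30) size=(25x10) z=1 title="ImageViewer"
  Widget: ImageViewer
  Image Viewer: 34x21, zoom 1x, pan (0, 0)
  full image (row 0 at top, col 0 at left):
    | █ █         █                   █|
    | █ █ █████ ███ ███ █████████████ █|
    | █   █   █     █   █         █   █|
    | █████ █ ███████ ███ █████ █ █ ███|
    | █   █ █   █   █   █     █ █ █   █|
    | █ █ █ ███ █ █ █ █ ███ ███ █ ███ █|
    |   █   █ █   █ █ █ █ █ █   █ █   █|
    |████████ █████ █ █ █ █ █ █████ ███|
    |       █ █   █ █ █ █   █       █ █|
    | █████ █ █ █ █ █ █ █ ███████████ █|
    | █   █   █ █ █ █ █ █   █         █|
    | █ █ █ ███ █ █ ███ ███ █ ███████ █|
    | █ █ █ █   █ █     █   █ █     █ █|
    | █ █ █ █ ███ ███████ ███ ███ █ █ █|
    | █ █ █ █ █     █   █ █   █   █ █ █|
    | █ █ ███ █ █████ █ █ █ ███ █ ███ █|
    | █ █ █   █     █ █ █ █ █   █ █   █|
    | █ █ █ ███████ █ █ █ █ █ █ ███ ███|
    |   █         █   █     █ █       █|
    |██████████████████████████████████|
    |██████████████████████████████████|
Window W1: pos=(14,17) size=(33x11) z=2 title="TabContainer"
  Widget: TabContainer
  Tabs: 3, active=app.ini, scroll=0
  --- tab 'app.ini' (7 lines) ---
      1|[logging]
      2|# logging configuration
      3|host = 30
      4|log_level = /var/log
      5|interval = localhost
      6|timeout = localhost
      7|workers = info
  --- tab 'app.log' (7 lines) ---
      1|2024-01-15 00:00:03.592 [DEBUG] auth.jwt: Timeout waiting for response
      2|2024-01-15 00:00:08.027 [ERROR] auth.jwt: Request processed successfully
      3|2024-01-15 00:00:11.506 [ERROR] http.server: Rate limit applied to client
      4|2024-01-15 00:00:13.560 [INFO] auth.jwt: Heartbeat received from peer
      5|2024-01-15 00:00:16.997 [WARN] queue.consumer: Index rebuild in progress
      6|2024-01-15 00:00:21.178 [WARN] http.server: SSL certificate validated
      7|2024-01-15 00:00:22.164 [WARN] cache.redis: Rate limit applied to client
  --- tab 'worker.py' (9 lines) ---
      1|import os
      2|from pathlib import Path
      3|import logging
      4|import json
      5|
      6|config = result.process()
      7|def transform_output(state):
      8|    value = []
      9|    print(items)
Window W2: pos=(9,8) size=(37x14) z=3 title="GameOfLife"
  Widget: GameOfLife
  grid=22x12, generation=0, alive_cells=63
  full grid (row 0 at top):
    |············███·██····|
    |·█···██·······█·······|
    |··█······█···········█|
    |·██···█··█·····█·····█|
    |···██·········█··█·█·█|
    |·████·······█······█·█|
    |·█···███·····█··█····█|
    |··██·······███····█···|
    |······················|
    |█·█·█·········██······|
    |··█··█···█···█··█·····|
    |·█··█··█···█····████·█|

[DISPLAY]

    ┃···██·········█··█·█·█             ┃
    ┃·████·······█······█·█             ┃
    ┃·█···███·····█··█····█             ┃
    ┃··██·······███····█···             ┃
    ┃······················             ┃
    ┃█·█·█·········██······             ┃
    ┗━━━━━━━━━━━━━━━━━━━━━━━━━━━━━━━━━━━┛
         ┃[logging]                      
         ┃# logging configuration        
         ┃host = 30                      
         ┃log_level = /var/log           
         ┃interval = localhost           
         ┗━━━━━━━━━━━━━━━━━━━━━━━━━━━━━━━
                                         
                                         
              ┏━━━━━━━━━━━━━━━━━━━━━━━┓  
              ┃ ImageViewer           ┃  
              ┠───────────────────────┨  
              ┃ █ █         █         ┃  
              ┃ █ █ █████ ███ ███ ████┃  
              ┃ █   █   █     █   █   ┃  
              ┃ █████ █ ███████ ███ ██┃  
              ┃ █   █ █   █   █   █   ┃  


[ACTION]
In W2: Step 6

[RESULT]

    ┃·█····················             ┃
    ┃·█·████·█·············             ┃
    ┃···█···██·············             ┃
    ┃···█···██·····█·······             ┃
    ┃·············██·······             ┃
    ┃····███·······██······             ┃
    ┗━━━━━━━━━━━━━━━━━━━━━━━━━━━━━━━━━━━┛
         ┃[logging]                      
         ┃# logging configuration        
         ┃host = 30                      
         ┃log_level = /var/log           
         ┃interval = localhost           
         ┗━━━━━━━━━━━━━━━━━━━━━━━━━━━━━━━
                                         
                                         
              ┏━━━━━━━━━━━━━━━━━━━━━━━┓  
              ┃ ImageViewer           ┃  
              ┠───────────────────────┨  
              ┃ █ █         █         ┃  
              ┃ █ █ █████ ███ ███ ████┃  
              ┃ █   █   █     █   █   ┃  
              ┃ █████ █ ███████ ███ ██┃  
              ┃ █   █ █   █   █   █   ┃  


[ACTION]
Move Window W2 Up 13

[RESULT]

                                         
                                         
         ┏━━━━━━━━━━━━━━━━━━━━━━━━━━━━━━━
         ┃ TabContainer                  
         ┠───────────────────────────────
         ┃[app.ini]│ app.log │ worker.py 
         ┃───────────────────────────────
         ┃[logging]                      
         ┃# logging configuration        
         ┃host = 30                      
         ┃log_level = /var/log           
         ┃interval = localhost           
         ┗━━━━━━━━━━━━━━━━━━━━━━━━━━━━━━━
                                         
                                         
              ┏━━━━━━━━━━━━━━━━━━━━━━━┓  
              ┃ ImageViewer           ┃  
              ┠───────────────────────┨  
              ┃ █ █         █         ┃  
              ┃ █ █ █████ ███ ███ ████┃  
              ┃ █   █   █     █   █   ┃  
              ┃ █████ █ ███████ ███ ██┃  
              ┃ █   █ █   █   █   █   ┃  


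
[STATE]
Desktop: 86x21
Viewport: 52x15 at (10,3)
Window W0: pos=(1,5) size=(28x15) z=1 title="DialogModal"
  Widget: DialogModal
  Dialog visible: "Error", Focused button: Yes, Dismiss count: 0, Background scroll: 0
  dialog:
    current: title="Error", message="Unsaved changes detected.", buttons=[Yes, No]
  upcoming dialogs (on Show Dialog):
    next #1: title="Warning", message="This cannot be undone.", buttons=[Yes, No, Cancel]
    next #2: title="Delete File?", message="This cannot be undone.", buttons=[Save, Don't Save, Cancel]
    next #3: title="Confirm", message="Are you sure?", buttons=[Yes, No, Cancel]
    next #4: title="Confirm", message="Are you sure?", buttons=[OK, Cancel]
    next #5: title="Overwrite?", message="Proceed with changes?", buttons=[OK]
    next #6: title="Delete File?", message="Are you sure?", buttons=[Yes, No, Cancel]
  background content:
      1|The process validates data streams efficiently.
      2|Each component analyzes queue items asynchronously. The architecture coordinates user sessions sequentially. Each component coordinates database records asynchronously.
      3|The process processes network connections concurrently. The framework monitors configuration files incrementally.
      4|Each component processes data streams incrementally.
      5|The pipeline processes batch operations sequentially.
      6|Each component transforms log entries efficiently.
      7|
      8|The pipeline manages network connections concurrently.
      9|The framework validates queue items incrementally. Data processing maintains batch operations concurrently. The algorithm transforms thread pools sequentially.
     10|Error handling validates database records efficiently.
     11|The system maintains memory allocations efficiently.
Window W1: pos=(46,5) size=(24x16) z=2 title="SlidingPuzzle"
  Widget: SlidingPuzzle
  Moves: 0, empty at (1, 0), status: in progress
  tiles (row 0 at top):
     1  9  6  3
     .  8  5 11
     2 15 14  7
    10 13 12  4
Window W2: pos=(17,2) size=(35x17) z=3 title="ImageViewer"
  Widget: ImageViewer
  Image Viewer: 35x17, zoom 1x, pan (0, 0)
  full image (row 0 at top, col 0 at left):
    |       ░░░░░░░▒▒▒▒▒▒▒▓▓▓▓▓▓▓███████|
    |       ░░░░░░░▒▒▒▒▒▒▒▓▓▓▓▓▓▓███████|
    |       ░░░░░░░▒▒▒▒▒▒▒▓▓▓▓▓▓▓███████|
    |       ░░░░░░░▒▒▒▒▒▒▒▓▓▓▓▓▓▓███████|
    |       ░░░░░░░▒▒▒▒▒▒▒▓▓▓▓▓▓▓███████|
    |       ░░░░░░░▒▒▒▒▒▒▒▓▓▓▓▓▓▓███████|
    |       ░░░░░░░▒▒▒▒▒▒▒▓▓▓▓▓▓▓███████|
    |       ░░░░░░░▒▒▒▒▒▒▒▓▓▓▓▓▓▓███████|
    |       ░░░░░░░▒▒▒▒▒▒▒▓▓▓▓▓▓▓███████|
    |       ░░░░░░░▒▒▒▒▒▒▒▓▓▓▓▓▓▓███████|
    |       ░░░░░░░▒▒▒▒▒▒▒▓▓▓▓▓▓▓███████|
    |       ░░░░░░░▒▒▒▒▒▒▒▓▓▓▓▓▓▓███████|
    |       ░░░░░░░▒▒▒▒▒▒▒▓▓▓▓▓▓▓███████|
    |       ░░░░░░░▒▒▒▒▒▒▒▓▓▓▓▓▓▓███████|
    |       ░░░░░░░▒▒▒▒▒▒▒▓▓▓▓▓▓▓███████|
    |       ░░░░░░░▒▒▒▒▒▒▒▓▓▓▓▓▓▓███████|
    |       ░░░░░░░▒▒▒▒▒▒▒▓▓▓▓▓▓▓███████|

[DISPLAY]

       ┃ ImageViewer                     ┃          
       ┠─────────────────────────────────┨          
━━━━━━━┃       ░░░░░░░▒▒▒▒▒▒▒▓▓▓▓▓▓▓█████┃━━━━━━━━━━
odal   ┃       ░░░░░░░▒▒▒▒▒▒▒▓▓▓▓▓▓▓█████┃ingPuzzle 
───────┃       ░░░░░░░▒▒▒▒▒▒▒▓▓▓▓▓▓▓█████┃──────────
ess val┃       ░░░░░░░▒▒▒▒▒▒▒▓▓▓▓▓▓▓█████┃┬────┬────
ponent ┃       ░░░░░░░▒▒▒▒▒▒▒▓▓▓▓▓▓▓█████┃│  9 │  6 
ess pro┃       ░░░░░░░▒▒▒▒▒▒▒▓▓▓▓▓▓▓█████┃┼────┼────
───────┃       ░░░░░░░▒▒▒▒▒▒▒▓▓▓▓▓▓▓█████┃│  8 │  5 
  Error┃       ░░░░░░░▒▒▒▒▒▒▒▓▓▓▓▓▓▓█████┃┼────┼────
ed chan┃       ░░░░░░░▒▒▒▒▒▒▒▓▓▓▓▓▓▓█████┃│ 15 │ 14 
[Yes]  ┃       ░░░░░░░▒▒▒▒▒▒▒▓▓▓▓▓▓▓█████┃┼────┼────
───────┃       ░░░░░░░▒▒▒▒▒▒▒▓▓▓▓▓▓▓█████┃│ 13 │ 12 
ework v┃       ░░░░░░░▒▒▒▒▒▒▒▓▓▓▓▓▓▓█████┃┴────┴────
ndling ┃       ░░░░░░░▒▒▒▒▒▒▒▓▓▓▓▓▓▓█████┃: 0       


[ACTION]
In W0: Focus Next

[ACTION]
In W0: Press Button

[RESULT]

       ┃ ImageViewer                     ┃          
       ┠─────────────────────────────────┨          
━━━━━━━┃       ░░░░░░░▒▒▒▒▒▒▒▓▓▓▓▓▓▓█████┃━━━━━━━━━━
odal   ┃       ░░░░░░░▒▒▒▒▒▒▒▓▓▓▓▓▓▓█████┃ingPuzzle 
───────┃       ░░░░░░░▒▒▒▒▒▒▒▓▓▓▓▓▓▓█████┃──────────
ess val┃       ░░░░░░░▒▒▒▒▒▒▒▓▓▓▓▓▓▓█████┃┬────┬────
ponent ┃       ░░░░░░░▒▒▒▒▒▒▒▓▓▓▓▓▓▓█████┃│  9 │  6 
ess pro┃       ░░░░░░░▒▒▒▒▒▒▒▓▓▓▓▓▓▓█████┃┼────┼────
ponent ┃       ░░░░░░░▒▒▒▒▒▒▒▓▓▓▓▓▓▓█████┃│  8 │  5 
line pr┃       ░░░░░░░▒▒▒▒▒▒▒▓▓▓▓▓▓▓█████┃┼────┼────
ponent ┃       ░░░░░░░▒▒▒▒▒▒▒▓▓▓▓▓▓▓█████┃│ 15 │ 14 
       ┃       ░░░░░░░▒▒▒▒▒▒▒▓▓▓▓▓▓▓█████┃┼────┼────
line ma┃       ░░░░░░░▒▒▒▒▒▒▒▓▓▓▓▓▓▓█████┃│ 13 │ 12 
ework v┃       ░░░░░░░▒▒▒▒▒▒▒▓▓▓▓▓▓▓█████┃┴────┴────
ndling ┃       ░░░░░░░▒▒▒▒▒▒▒▓▓▓▓▓▓▓█████┃: 0       


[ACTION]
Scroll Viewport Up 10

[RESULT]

                                                    
                                                    
       ┏━━━━━━━━━━━━━━━━━━━━━━━━━━━━━━━━━┓          
       ┃ ImageViewer                     ┃          
       ┠─────────────────────────────────┨          
━━━━━━━┃       ░░░░░░░▒▒▒▒▒▒▒▓▓▓▓▓▓▓█████┃━━━━━━━━━━
odal   ┃       ░░░░░░░▒▒▒▒▒▒▒▓▓▓▓▓▓▓█████┃ingPuzzle 
───────┃       ░░░░░░░▒▒▒▒▒▒▒▓▓▓▓▓▓▓█████┃──────────
ess val┃       ░░░░░░░▒▒▒▒▒▒▒▓▓▓▓▓▓▓█████┃┬────┬────
ponent ┃       ░░░░░░░▒▒▒▒▒▒▒▓▓▓▓▓▓▓█████┃│  9 │  6 
ess pro┃       ░░░░░░░▒▒▒▒▒▒▒▓▓▓▓▓▓▓█████┃┼────┼────
ponent ┃       ░░░░░░░▒▒▒▒▒▒▒▓▓▓▓▓▓▓█████┃│  8 │  5 
line pr┃       ░░░░░░░▒▒▒▒▒▒▒▓▓▓▓▓▓▓█████┃┼────┼────
ponent ┃       ░░░░░░░▒▒▒▒▒▒▒▓▓▓▓▓▓▓█████┃│ 15 │ 14 
       ┃       ░░░░░░░▒▒▒▒▒▒▒▓▓▓▓▓▓▓█████┃┼────┼────


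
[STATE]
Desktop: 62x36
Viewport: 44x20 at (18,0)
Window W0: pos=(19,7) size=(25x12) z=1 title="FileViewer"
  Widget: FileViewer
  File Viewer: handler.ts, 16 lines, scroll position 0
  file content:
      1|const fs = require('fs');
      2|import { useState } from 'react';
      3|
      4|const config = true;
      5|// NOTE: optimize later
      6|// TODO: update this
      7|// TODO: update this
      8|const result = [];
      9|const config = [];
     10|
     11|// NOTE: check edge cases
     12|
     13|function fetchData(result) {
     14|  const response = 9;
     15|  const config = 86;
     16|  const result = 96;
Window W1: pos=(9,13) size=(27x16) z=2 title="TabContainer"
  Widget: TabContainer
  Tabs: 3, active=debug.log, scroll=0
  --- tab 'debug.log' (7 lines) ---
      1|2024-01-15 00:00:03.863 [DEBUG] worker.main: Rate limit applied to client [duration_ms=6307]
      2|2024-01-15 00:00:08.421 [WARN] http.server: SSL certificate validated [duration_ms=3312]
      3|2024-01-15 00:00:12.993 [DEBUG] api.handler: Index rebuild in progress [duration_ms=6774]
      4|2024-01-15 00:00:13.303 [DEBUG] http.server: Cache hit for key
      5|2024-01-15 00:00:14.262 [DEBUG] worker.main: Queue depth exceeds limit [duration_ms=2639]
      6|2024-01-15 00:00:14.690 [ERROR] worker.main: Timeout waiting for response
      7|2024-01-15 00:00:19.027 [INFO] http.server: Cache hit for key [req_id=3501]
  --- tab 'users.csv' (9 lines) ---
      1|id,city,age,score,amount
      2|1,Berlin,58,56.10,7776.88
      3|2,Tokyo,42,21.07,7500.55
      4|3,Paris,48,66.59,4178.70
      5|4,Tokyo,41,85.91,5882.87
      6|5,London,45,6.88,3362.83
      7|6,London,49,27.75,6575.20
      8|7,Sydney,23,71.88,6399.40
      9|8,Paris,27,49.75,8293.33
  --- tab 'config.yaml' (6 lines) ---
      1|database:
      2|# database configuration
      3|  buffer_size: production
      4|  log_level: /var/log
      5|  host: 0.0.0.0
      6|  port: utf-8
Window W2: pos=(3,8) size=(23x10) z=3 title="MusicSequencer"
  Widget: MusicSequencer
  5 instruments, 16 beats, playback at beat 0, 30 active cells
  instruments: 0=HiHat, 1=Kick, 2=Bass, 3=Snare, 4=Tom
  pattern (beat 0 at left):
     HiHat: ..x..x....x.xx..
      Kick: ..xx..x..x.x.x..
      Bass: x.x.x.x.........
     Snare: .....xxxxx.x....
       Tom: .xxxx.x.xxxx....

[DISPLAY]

                                            
                                            
                                            
                                            
                                            
                                            
                                            
 ┏━━━━━━━━━━━━━━━━━━━━━━━┓                  
━━━━━━━┓iewer            ┃                  
r      ┃─────────────────┨                  
───────┨fs = require('fs▲┃                  
8901234┃ { useState } fr█┃                  
··█·██·┃                ░┃                  
·█·█·█·┃━━━━━━━━━┓rue;  ░┃                  
·······┃         ┃e late░┃                  
██·█···┃─────────┨this  ░┃                  
████···┃rs.csv │ ┃this  ░┃                  
━━━━━━━┛─────────┃];    ▼┃                  
15 00:00:03.863 [┃━━━━━━━┛                  
15 00:00:08.421 [┃                          


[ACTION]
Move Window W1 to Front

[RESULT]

                                            
                                            
                                            
                                            
                                            
                                            
                                            
 ┏━━━━━━━━━━━━━━━━━━━━━━━┓                  
━━━━━━━┓iewer            ┃                  
r      ┃─────────────────┨                  
───────┨fs = require('fs▲┃                  
8901234┃ { useState } fr█┃                  
··█·██·┃                ░┃                  
━━━━━━━━━━━━━━━━━┓rue;  ░┃                  
ainer            ┃e late░┃                  
─────────────────┨this  ░┃                  
og]│ users.csv │ ┃this  ░┃                  
─────────────────┃];    ▼┃                  
15 00:00:03.863 [┃━━━━━━━┛                  
15 00:00:08.421 [┃                          


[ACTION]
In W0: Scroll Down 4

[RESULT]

                                            
                                            
                                            
                                            
                                            
                                            
                                            
 ┏━━━━━━━━━━━━━━━━━━━━━━━┓                  
━━━━━━━┓iewer            ┃                  
r      ┃─────────────────┨                  
───────┨E: optimize late▲┃                  
8901234┃O: update this  ░┃                  
··█·██·┃O: update this  ░┃                  
━━━━━━━━━━━━━━━━━┓];    ░┃                  
ainer            ┃];    █┃                  
─────────────────┨      ░┃                  
og]│ users.csv │ ┃dge ca░┃                  
─────────────────┃      ▼┃                  
15 00:00:03.863 [┃━━━━━━━┛                  
15 00:00:08.421 [┃                          


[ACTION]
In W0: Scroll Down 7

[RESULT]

                                            
                                            
                                            
                                            
                                            
                                            
                                            
 ┏━━━━━━━━━━━━━━━━━━━━━━━┓                  
━━━━━━━┓iewer            ┃                  
r      ┃─────────────────┨                  
───────┨config = [];    ▲┃                  
8901234┃                ░┃                  
··█·██·┃E: check edge ca░┃                  
━━━━━━━━━━━━━━━━━┓      ░┃                  
ainer            ┃ta(res░┃                  
─────────────────┨ = 9; ░┃                  
og]│ users.csv │ ┃ 86;  █┃                  
─────────────────┃ 96;  ▼┃                  
15 00:00:03.863 [┃━━━━━━━┛                  
15 00:00:08.421 [┃                          


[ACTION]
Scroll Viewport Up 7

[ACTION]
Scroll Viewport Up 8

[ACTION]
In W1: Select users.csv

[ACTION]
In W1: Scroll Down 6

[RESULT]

                                            
                                            
                                            
                                            
                                            
                                            
                                            
 ┏━━━━━━━━━━━━━━━━━━━━━━━┓                  
━━━━━━━┓iewer            ┃                  
r      ┃─────────────────┨                  
───────┨config = [];    ▲┃                  
8901234┃                ░┃                  
··█·██·┃E: check edge ca░┃                  
━━━━━━━━━━━━━━━━━┓      ░┃                  
ainer            ┃ta(res░┃                  
─────────────────┨ = 9; ░┃                  
og │[users.csv]│ ┃ 86;  █┃                  
─────────────────┃ 96;  ▼┃                  
,49,27.75,6575.20┃━━━━━━━┛                  
,23,71.88,6399.40┃                          


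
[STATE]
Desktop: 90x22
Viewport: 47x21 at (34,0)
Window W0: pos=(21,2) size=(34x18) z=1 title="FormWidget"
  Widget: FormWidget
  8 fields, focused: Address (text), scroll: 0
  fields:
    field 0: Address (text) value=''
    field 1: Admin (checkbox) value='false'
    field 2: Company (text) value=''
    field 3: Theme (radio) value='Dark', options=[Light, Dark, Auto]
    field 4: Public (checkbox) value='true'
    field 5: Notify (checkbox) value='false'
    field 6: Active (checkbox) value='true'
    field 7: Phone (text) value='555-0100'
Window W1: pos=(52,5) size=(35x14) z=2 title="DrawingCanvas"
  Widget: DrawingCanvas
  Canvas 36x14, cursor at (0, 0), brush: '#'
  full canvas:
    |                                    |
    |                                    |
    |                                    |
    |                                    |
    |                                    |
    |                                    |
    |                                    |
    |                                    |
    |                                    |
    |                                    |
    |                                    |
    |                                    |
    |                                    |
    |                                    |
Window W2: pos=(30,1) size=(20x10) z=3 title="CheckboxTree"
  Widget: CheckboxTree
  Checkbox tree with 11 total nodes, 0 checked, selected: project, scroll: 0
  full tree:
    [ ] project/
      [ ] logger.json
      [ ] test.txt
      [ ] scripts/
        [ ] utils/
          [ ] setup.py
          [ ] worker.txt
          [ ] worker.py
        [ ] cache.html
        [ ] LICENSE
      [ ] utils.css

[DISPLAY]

                                               
━━━━━━━━━━━━━━━┓                               
eckboxTree     ┃━━━━┓                          
───────────────┨    ┃                          
] project/     ┃────┨                          
[ ] logger.json┃  ┏━━━━━━━━━━━━━━━━━━━━━━━━━━━━
[ ] test.txt   ┃  ┃ DrawingCanvas              
[ ] scripts/   ┃  ┠────────────────────────────
  [ ] utils/   ┃ D┃+                           
    [ ] setup.p┃  ┃                            
━━━━━━━━━━━━━━━┛  ┃                            
  [x]             ┃                            
  [555-0100       ┃                            
                  ┃                            
                  ┃                            
                  ┃                            
                  ┃                            
                  ┃                            
                  ┗━━━━━━━━━━━━━━━━━━━━━━━━━━━━
━━━━━━━━━━━━━━━━━━━━┛                          
                                               


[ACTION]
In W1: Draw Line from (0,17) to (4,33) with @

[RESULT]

                                               
━━━━━━━━━━━━━━━┓                               
eckboxTree     ┃━━━━┓                          
───────────────┨    ┃                          
] project/     ┃────┨                          
[ ] logger.json┃  ┏━━━━━━━━━━━━━━━━━━━━━━━━━━━━
[ ] test.txt   ┃  ┃ DrawingCanvas              
[ ] scripts/   ┃  ┠────────────────────────────
  [ ] utils/   ┃ D┃+                @@@        
    [ ] setup.p┃  ┃                    @@@@    
━━━━━━━━━━━━━━━┛  ┃                        @@@@
  [x]             ┃                            
  [555-0100       ┃                            
                  ┃                            
                  ┃                            
                  ┃                            
                  ┃                            
                  ┃                            
                  ┗━━━━━━━━━━━━━━━━━━━━━━━━━━━━
━━━━━━━━━━━━━━━━━━━━┛                          
                                               


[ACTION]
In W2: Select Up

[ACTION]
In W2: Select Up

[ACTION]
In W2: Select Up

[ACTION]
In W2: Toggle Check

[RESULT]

                                               
━━━━━━━━━━━━━━━┓                               
eckboxTree     ┃━━━━┓                          
───────────────┨    ┃                          
] project/     ┃────┨                          
[x] logger.json┃  ┏━━━━━━━━━━━━━━━━━━━━━━━━━━━━
[x] test.txt   ┃  ┃ DrawingCanvas              
[x] scripts/   ┃  ┠────────────────────────────
  [x] utils/   ┃ D┃+                @@@        
    [x] setup.p┃  ┃                    @@@@    
━━━━━━━━━━━━━━━┛  ┃                        @@@@
  [x]             ┃                            
  [555-0100       ┃                            
                  ┃                            
                  ┃                            
                  ┃                            
                  ┃                            
                  ┃                            
                  ┗━━━━━━━━━━━━━━━━━━━━━━━━━━━━
━━━━━━━━━━━━━━━━━━━━┛                          
                                               


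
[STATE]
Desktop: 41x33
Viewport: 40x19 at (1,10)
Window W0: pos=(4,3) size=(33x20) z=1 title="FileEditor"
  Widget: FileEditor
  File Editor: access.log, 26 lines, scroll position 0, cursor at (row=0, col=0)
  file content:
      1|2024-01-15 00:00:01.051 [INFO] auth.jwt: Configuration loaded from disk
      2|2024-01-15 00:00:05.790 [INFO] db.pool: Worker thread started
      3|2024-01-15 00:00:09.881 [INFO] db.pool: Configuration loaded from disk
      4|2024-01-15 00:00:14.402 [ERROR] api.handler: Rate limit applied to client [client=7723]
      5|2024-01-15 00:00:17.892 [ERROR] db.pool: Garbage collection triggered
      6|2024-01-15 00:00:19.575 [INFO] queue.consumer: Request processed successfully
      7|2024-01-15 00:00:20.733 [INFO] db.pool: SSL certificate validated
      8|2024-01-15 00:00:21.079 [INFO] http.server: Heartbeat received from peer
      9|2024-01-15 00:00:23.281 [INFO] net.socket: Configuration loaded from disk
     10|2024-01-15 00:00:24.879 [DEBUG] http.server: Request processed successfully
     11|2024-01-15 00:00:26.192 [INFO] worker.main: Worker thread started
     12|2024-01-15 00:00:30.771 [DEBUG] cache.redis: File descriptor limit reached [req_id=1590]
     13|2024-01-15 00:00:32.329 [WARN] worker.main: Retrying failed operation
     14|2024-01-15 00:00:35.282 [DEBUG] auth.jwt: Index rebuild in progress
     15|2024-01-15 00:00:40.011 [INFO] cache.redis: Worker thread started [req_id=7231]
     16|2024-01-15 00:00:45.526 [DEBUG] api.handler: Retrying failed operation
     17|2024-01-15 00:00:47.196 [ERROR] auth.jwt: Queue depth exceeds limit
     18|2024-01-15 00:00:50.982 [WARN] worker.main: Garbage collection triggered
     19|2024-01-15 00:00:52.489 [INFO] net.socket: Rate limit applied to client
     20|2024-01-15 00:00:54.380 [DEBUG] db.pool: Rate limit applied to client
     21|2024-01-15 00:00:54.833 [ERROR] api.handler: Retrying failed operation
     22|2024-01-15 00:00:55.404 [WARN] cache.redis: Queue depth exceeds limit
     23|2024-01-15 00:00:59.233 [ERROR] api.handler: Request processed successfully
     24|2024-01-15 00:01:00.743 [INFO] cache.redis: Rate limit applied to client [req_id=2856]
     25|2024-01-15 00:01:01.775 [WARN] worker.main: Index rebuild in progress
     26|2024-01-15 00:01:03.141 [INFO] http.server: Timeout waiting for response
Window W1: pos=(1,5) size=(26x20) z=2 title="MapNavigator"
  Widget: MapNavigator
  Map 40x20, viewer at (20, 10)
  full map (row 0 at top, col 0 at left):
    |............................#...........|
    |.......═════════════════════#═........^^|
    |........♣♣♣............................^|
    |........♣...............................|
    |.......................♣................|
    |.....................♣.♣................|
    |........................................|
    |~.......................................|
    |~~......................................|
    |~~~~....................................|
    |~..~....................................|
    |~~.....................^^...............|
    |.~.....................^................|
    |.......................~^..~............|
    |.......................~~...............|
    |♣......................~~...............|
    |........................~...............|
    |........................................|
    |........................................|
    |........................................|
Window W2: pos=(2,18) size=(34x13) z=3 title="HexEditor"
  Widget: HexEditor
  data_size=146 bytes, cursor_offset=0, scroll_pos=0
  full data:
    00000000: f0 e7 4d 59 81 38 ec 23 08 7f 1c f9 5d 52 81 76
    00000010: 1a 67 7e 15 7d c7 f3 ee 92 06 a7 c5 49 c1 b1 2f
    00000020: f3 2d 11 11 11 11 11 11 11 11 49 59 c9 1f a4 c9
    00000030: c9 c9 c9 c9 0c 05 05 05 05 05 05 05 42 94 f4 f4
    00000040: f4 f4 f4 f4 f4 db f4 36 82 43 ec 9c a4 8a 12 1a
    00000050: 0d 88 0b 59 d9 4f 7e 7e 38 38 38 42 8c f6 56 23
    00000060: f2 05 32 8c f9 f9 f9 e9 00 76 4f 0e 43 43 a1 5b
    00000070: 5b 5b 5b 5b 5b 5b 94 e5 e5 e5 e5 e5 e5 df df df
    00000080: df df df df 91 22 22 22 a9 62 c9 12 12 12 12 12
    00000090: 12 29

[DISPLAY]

┃...............♣........┃2 [ERROR░┃    
┃.............♣.♣........┃5 [INFO]░┃    
┃........................┃3 [INFO]░┃    
┃........................┃9 [INFO]░┃    
┃........................┃1 [INFO]░┃    
┃........................┃9 [DEBUG░┃    
┃............@...........┃2 [INFO]░┃    
┃...............^^.......┃1 [DEBUG░┃    
┃┏━━━━━━━━━━━━━━━━━━━━━━━━━━━━━━━━┓┃    
┃┃ HexEditor                      ┃┃    
┃┠────────────────────────────────┨┃    
┃┃00000000  F0 e7 4d 59 81 38 ec 2┃┃    
┃┃00000010  1a 67 7e 15 7d c7 f3 e┃┛    
┃┃00000020  f3 2d 11 11 11 11 11 1┃     
┗┃00000030  c9 c9 c9 c9 0c 05 05 0┃     
 ┃00000040  f4 f4 f4 f4 f4 db f4 3┃     
 ┃00000050  0d 88 0b 59 d9 4f 7e 7┃     
 ┃00000060  f2 05 32 8c f9 f9 f9 e┃     
 ┃00000070  5b 5b 5b 5b 5b 5b 94 e┃     


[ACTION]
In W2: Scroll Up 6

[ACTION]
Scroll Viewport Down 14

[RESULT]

┃........................┃1 [INFO]░┃    
┃........................┃9 [DEBUG░┃    
┃............@...........┃2 [INFO]░┃    
┃...............^^.......┃1 [DEBUG░┃    
┃┏━━━━━━━━━━━━━━━━━━━━━━━━━━━━━━━━┓┃    
┃┃ HexEditor                      ┃┃    
┃┠────────────────────────────────┨┃    
┃┃00000000  F0 e7 4d 59 81 38 ec 2┃┃    
┃┃00000010  1a 67 7e 15 7d c7 f3 e┃┛    
┃┃00000020  f3 2d 11 11 11 11 11 1┃     
┗┃00000030  c9 c9 c9 c9 0c 05 05 0┃     
 ┃00000040  f4 f4 f4 f4 f4 db f4 3┃     
 ┃00000050  0d 88 0b 59 d9 4f 7e 7┃     
 ┃00000060  f2 05 32 8c f9 f9 f9 e┃     
 ┃00000070  5b 5b 5b 5b 5b 5b 94 e┃     
 ┃00000080  df df df df 91 22 22 2┃     
 ┗━━━━━━━━━━━━━━━━━━━━━━━━━━━━━━━━┛     
                                        
                                        


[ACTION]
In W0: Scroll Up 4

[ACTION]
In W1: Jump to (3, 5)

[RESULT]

┃         ........♣......┃1 [INFO]░┃    
┃         ...............┃9 [DEBUG░┃    
┃         ...@...........┃2 [INFO]░┃    
┃         ...............┃1 [DEBUG░┃    
┃┏━━━━━━━━━━━━━━━━━━━━━━━━━━━━━━━━┓┃    
┃┃ HexEditor                      ┃┃    
┃┠────────────────────────────────┨┃    
┃┃00000000  F0 e7 4d 59 81 38 ec 2┃┃    
┃┃00000010  1a 67 7e 15 7d c7 f3 e┃┛    
┃┃00000020  f3 2d 11 11 11 11 11 1┃     
┗┃00000030  c9 c9 c9 c9 0c 05 05 0┃     
 ┃00000040  f4 f4 f4 f4 f4 db f4 3┃     
 ┃00000050  0d 88 0b 59 d9 4f 7e 7┃     
 ┃00000060  f2 05 32 8c f9 f9 f9 e┃     
 ┃00000070  5b 5b 5b 5b 5b 5b 94 e┃     
 ┃00000080  df df df df 91 22 22 2┃     
 ┗━━━━━━━━━━━━━━━━━━━━━━━━━━━━━━━━┛     
                                        
                                        


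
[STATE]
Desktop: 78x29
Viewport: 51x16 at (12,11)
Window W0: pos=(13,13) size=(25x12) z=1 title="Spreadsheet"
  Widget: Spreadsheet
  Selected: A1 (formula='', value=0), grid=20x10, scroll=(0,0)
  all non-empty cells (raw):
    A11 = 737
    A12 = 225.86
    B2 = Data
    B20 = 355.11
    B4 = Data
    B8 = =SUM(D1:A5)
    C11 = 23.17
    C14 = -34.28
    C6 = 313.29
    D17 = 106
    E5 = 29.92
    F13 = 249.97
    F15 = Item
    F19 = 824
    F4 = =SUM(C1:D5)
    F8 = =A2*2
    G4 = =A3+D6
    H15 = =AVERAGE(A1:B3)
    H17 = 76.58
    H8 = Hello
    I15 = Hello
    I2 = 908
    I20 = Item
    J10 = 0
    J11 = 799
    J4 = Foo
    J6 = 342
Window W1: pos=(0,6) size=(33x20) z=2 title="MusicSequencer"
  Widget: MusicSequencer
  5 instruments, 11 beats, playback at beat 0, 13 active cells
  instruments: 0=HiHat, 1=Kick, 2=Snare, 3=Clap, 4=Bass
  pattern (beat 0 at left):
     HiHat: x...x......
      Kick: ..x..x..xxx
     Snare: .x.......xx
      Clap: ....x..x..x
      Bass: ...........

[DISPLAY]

█··███              ┃                              
····██              ┃                              
··█··█              ┃━━━━┓                         
······              ┃    ┃                         
                    ┃────┨                         
                    ┃    ┃                         
                    ┃    ┃                         
                    ┃----┃                         
                    ┃0   ┃                         
                    ┃    ┃                         
                    ┃0   ┃                         
                    ┃    ┃                         
                    ┃0   ┃                         
                    ┃━━━━┛                         
━━━━━━━━━━━━━━━━━━━━┛                              
                                                   


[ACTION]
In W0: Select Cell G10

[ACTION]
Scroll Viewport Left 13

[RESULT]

┃  Kick··█··█··███              ┃                  
┃ Snare·█·······██              ┃                  
┃  Clap····█··█··█              ┃━━━━┓             
┃  Bass···········              ┃    ┃             
┃                               ┃────┨             
┃                               ┃    ┃             
┃                               ┃    ┃             
┃                               ┃----┃             
┃                               ┃0   ┃             
┃                               ┃    ┃             
┃                               ┃0   ┃             
┃                               ┃    ┃             
┃                               ┃0   ┃             
┃                               ┃━━━━┛             
┗━━━━━━━━━━━━━━━━━━━━━━━━━━━━━━━┛                  
                                                   
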